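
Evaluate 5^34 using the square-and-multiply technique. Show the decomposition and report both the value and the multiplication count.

Computing 5^34 by squaring (build up from 5^1; each line after the first costs one multiplication):

5^1 = 5
5^2 = (5^1)^2 = 5^2 = 25
5^4 = (5^2)^2 = 25^2 = 625
5^8 = (5^4)^2 = 625^2 = 390625
5^16 = (5^8)^2 = 390625^2 = 152587890625
5^17 = 5 * 5^16 = 5 * 152587890625 = 762939453125
5^34 = (5^17)^2 = 762939453125^2 = 582076609134674072265625

Result: 582076609134674072265625
Multiplications needed: 6 (6 lines after 5^1)

5^34 = 582076609134674072265625. Using exponentiation by squaring, this requires 6 multiplications. The key idea: if the exponent is even, square the half-power; if odd, multiply by the base once.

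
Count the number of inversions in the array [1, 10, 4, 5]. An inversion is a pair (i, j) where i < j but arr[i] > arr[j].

Finding inversions in [1, 10, 4, 5]:

(1, 2): arr[1]=10 > arr[2]=4
(1, 3): arr[1]=10 > arr[3]=5

Total inversions: 2

The array has 2 inversion(s): (1,2), (1,3). Each pair (i,j) satisfies i < j and arr[i] > arr[j].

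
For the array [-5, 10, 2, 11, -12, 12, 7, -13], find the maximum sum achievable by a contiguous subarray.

Using Kadane's algorithm on [-5, 10, 2, 11, -12, 12, 7, -13]:

Scanning through the array:
Position 1 (value 10): max_ending_here = 10, max_so_far = 10
Position 2 (value 2): max_ending_here = 12, max_so_far = 12
Position 3 (value 11): max_ending_here = 23, max_so_far = 23
Position 4 (value -12): max_ending_here = 11, max_so_far = 23
Position 5 (value 12): max_ending_here = 23, max_so_far = 23
Position 6 (value 7): max_ending_here = 30, max_so_far = 30
Position 7 (value -13): max_ending_here = 17, max_so_far = 30

Maximum subarray: [10, 2, 11, -12, 12, 7]
Maximum sum: 30

The maximum subarray is [10, 2, 11, -12, 12, 7] with sum 30. This subarray runs from index 1 to index 6.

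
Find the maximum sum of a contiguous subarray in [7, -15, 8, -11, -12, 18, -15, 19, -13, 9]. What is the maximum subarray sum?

Using Kadane's algorithm on [7, -15, 8, -11, -12, 18, -15, 19, -13, 9]:

Scanning through the array:
Position 1 (value -15): max_ending_here = -8, max_so_far = 7
Position 2 (value 8): max_ending_here = 8, max_so_far = 8
Position 3 (value -11): max_ending_here = -3, max_so_far = 8
Position 4 (value -12): max_ending_here = -12, max_so_far = 8
Position 5 (value 18): max_ending_here = 18, max_so_far = 18
Position 6 (value -15): max_ending_here = 3, max_so_far = 18
Position 7 (value 19): max_ending_here = 22, max_so_far = 22
Position 8 (value -13): max_ending_here = 9, max_so_far = 22
Position 9 (value 9): max_ending_here = 18, max_so_far = 22

Maximum subarray: [18, -15, 19]
Maximum sum: 22

The maximum subarray is [18, -15, 19] with sum 22. This subarray runs from index 5 to index 7.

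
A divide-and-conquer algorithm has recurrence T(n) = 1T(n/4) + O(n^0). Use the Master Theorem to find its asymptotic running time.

Master Theorem for T(n) = 1T(n/4) + O(n^0):

a = 1, b = 4, c = 0
log_b(a) = log_4(1) = 0.0000

Case 2: c = 0 = log_4(1) = 0.0000
T(n) = O(n^0 log n) = O(log n)

For T(n) = 1T(n/4) + O(n^0): log_4(1) = 0.0000. This is Case 2 of the Master Theorem (c = log_b(a), equal work at all levels), giving O(log n).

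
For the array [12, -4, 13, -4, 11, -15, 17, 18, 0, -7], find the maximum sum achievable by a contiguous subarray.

Using Kadane's algorithm on [12, -4, 13, -4, 11, -15, 17, 18, 0, -7]:

Scanning through the array:
Position 1 (value -4): max_ending_here = 8, max_so_far = 12
Position 2 (value 13): max_ending_here = 21, max_so_far = 21
Position 3 (value -4): max_ending_here = 17, max_so_far = 21
Position 4 (value 11): max_ending_here = 28, max_so_far = 28
Position 5 (value -15): max_ending_here = 13, max_so_far = 28
Position 6 (value 17): max_ending_here = 30, max_so_far = 30
Position 7 (value 18): max_ending_here = 48, max_so_far = 48
Position 8 (value 0): max_ending_here = 48, max_so_far = 48
Position 9 (value -7): max_ending_here = 41, max_so_far = 48

Maximum subarray: [12, -4, 13, -4, 11, -15, 17, 18]
Maximum sum: 48

The maximum subarray is [12, -4, 13, -4, 11, -15, 17, 18] with sum 48. This subarray runs from index 0 to index 7.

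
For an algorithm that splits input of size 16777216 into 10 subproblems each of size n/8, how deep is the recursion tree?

For divide and conquer with division factor 8:

Problem sizes at each level:
Level 0: 16777216
Level 1: 2097152
Level 2: 262144
Level 3: 32768
Level 4: 4096
Level 5: 512
Level 6: 64
Level 7: 8
Level 8: 1

The root is level 0 and the size-1 base case is level 8 (the tree spans levels 0 through 8, i.e. 9 levels counting the root), so the depth is the number of divisions: log_8(16777216) = 8

The recursion tree depth is log_8(16777216) = 8. At each level, the problem size is divided by 8, so it takes 8 divisions to reduce to a base case of size 1. The algorithm makes 10 recursive calls at each level.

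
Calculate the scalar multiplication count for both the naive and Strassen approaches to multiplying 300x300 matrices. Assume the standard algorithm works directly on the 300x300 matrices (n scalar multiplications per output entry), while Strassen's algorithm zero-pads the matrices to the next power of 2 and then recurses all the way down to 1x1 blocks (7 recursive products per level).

Matrix multiplication for 300x300 matrices:

Strassen's algorithm requires power-of-2 dimensions. Pad 300x300 to 512x512 (next power of 2).

Standard algorithm: 300^3 = 27000000 multiplications
Strassen's algorithm: 7^(log2(512)) = 7^9 = 40353607 multiplications
Difference: 27000000 - 40353607 = -13353607 (Strassen uses MORE here due to padding overhead — for small or just-over-power-of-2 n, padding can outweigh the per-level savings)

Standard: 27000000 multiplications (300^3). Strassen: 40353607 multiplications (7^9, after padding to 512x512). Strassen reduces 8 recursive multiplications to 7 at each level.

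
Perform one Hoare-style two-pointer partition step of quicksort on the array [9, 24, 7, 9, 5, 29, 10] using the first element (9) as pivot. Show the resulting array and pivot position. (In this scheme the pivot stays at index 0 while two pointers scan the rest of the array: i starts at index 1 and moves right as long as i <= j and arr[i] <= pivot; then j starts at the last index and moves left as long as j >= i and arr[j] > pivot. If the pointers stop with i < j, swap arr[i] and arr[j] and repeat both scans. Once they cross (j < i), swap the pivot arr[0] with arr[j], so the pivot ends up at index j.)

Hoare-style two-pointer partition with pivot = 9:

Initial array: [9, 24, 7, 9, 5, 29, 10]

Pointers start at i = 1, j = 6.
i stops at index 1 (arr[1]=24 > 9), j stops at index 4 (arr[4]=5 <= 9): swap arr[1] and arr[4], array becomes [9, 5, 7, 9, 24, 29, 10]
i ends at 4, j ends at 3: the pointers have crossed (j < i), so scanning stops.

Swap pivot arr[0] with arr[3] to place pivot at position 3: [9, 5, 7, 9, 24, 29, 10]
Pivot position: 3

After partitioning with pivot 9, the array becomes [9, 5, 7, 9, 24, 29, 10]. The pivot is placed at index 3. All elements to the left of the pivot are <= 9, and all elements to the right are > 9.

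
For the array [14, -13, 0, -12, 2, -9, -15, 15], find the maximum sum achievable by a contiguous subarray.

Using Kadane's algorithm on [14, -13, 0, -12, 2, -9, -15, 15]:

Scanning through the array:
Position 1 (value -13): max_ending_here = 1, max_so_far = 14
Position 2 (value 0): max_ending_here = 1, max_so_far = 14
Position 3 (value -12): max_ending_here = -11, max_so_far = 14
Position 4 (value 2): max_ending_here = 2, max_so_far = 14
Position 5 (value -9): max_ending_here = -7, max_so_far = 14
Position 6 (value -15): max_ending_here = -15, max_so_far = 14
Position 7 (value 15): max_ending_here = 15, max_so_far = 15

Maximum subarray: [15]
Maximum sum: 15

The maximum subarray is [15] with sum 15. This subarray runs from index 7 to index 7.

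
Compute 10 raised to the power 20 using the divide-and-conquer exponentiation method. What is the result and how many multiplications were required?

Computing 10^20 by squaring (build up from 10^1; each line after the first costs one multiplication):

10^1 = 10
10^2 = (10^1)^2 = 10^2 = 100
10^4 = (10^2)^2 = 100^2 = 10000
10^5 = 10 * 10^4 = 10 * 10000 = 100000
10^10 = (10^5)^2 = 100000^2 = 10000000000
10^20 = (10^10)^2 = 10000000000^2 = 100000000000000000000

Result: 100000000000000000000
Multiplications needed: 5 (5 lines after 10^1)

10^20 = 100000000000000000000. Using exponentiation by squaring, this requires 5 multiplications. The key idea: if the exponent is even, square the half-power; if odd, multiply by the base once.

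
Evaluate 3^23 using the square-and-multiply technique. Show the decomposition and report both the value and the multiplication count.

Computing 3^23 by squaring (build up from 3^1; each line after the first costs one multiplication):

3^1 = 3
3^2 = (3^1)^2 = 3^2 = 9
3^4 = (3^2)^2 = 9^2 = 81
3^5 = 3 * 3^4 = 3 * 81 = 243
3^10 = (3^5)^2 = 243^2 = 59049
3^11 = 3 * 3^10 = 3 * 59049 = 177147
3^22 = (3^11)^2 = 177147^2 = 31381059609
3^23 = 3 * 3^22 = 3 * 31381059609 = 94143178827

Result: 94143178827
Multiplications needed: 7 (7 lines after 3^1)

3^23 = 94143178827. Using exponentiation by squaring, this requires 7 multiplications. The key idea: if the exponent is even, square the half-power; if odd, multiply by the base once.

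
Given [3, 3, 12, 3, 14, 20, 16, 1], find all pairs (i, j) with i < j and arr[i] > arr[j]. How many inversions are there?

Finding inversions in [3, 3, 12, 3, 14, 20, 16, 1]:

(0, 7): arr[0]=3 > arr[7]=1
(1, 7): arr[1]=3 > arr[7]=1
(2, 3): arr[2]=12 > arr[3]=3
(2, 7): arr[2]=12 > arr[7]=1
(3, 7): arr[3]=3 > arr[7]=1
(4, 7): arr[4]=14 > arr[7]=1
(5, 6): arr[5]=20 > arr[6]=16
(5, 7): arr[5]=20 > arr[7]=1
(6, 7): arr[6]=16 > arr[7]=1

Total inversions: 9

The array has 9 inversion(s): (0,7), (1,7), (2,3), (2,7), (3,7), (4,7), (5,6), (5,7), (6,7). Each pair (i,j) satisfies i < j and arr[i] > arr[j].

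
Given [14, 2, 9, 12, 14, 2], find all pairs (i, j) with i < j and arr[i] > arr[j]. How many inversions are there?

Finding inversions in [14, 2, 9, 12, 14, 2]:

(0, 1): arr[0]=14 > arr[1]=2
(0, 2): arr[0]=14 > arr[2]=9
(0, 3): arr[0]=14 > arr[3]=12
(0, 5): arr[0]=14 > arr[5]=2
(2, 5): arr[2]=9 > arr[5]=2
(3, 5): arr[3]=12 > arr[5]=2
(4, 5): arr[4]=14 > arr[5]=2

Total inversions: 7

The array has 7 inversion(s): (0,1), (0,2), (0,3), (0,5), (2,5), (3,5), (4,5). Each pair (i,j) satisfies i < j and arr[i] > arr[j].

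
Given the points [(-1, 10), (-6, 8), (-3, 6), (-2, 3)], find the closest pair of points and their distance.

Computing all pairwise distances among 4 points:

d((-1, 10), (-6, 8)) = 5.3852
d((-1, 10), (-3, 6)) = 4.4721
d((-1, 10), (-2, 3)) = 7.0711
d((-6, 8), (-3, 6)) = 3.6056
d((-6, 8), (-2, 3)) = 6.4031
d((-3, 6), (-2, 3)) = 3.1623 <-- minimum

Closest pair: (-3, 6) and (-2, 3) with distance 3.1623

The closest pair is (-3, 6) and (-2, 3) with Euclidean distance 3.1623. For 4 points, brute-force pairwise comparison is shown above. For large n, the divide-and-conquer algorithm (sort by x, recurse on halves, check the dividing strip) achieves O(n log n).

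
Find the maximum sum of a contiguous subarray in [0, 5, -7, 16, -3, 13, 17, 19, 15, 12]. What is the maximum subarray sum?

Using Kadane's algorithm on [0, 5, -7, 16, -3, 13, 17, 19, 15, 12]:

Scanning through the array:
Position 1 (value 5): max_ending_here = 5, max_so_far = 5
Position 2 (value -7): max_ending_here = -2, max_so_far = 5
Position 3 (value 16): max_ending_here = 16, max_so_far = 16
Position 4 (value -3): max_ending_here = 13, max_so_far = 16
Position 5 (value 13): max_ending_here = 26, max_so_far = 26
Position 6 (value 17): max_ending_here = 43, max_so_far = 43
Position 7 (value 19): max_ending_here = 62, max_so_far = 62
Position 8 (value 15): max_ending_here = 77, max_so_far = 77
Position 9 (value 12): max_ending_here = 89, max_so_far = 89

Maximum subarray: [16, -3, 13, 17, 19, 15, 12]
Maximum sum: 89

The maximum subarray is [16, -3, 13, 17, 19, 15, 12] with sum 89. This subarray runs from index 3 to index 9.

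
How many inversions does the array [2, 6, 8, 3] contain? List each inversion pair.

Finding inversions in [2, 6, 8, 3]:

(1, 3): arr[1]=6 > arr[3]=3
(2, 3): arr[2]=8 > arr[3]=3

Total inversions: 2

The array has 2 inversion(s): (1,3), (2,3). Each pair (i,j) satisfies i < j and arr[i] > arr[j].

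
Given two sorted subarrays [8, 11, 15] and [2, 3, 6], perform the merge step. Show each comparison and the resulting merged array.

Merging process:

Compare 8 vs 2: take 2 from right. Merged: [2]
Compare 8 vs 3: take 3 from right. Merged: [2, 3]
Compare 8 vs 6: take 6 from right. Merged: [2, 3, 6]
Append remaining from left: [8, 11, 15]. Merged: [2, 3, 6, 8, 11, 15]

Final merged array: [2, 3, 6, 8, 11, 15]
Total comparisons: 3

The merged array is [2, 3, 6, 8, 11, 15], requiring 3 comparisons. The merge step runs in O(n) time where n is the total number of elements.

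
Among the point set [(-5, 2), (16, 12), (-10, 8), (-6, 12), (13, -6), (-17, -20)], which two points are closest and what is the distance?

Computing all pairwise distances among 6 points:

d((-5, 2), (16, 12)) = 23.2594
d((-5, 2), (-10, 8)) = 7.8102
d((-5, 2), (-6, 12)) = 10.0499
d((-5, 2), (13, -6)) = 19.6977
d((-5, 2), (-17, -20)) = 25.0599
d((16, 12), (-10, 8)) = 26.3059
d((16, 12), (-6, 12)) = 22.0
d((16, 12), (13, -6)) = 18.2483
d((16, 12), (-17, -20)) = 45.9674
d((-10, 8), (-6, 12)) = 5.6569 <-- minimum
d((-10, 8), (13, -6)) = 26.9258
d((-10, 8), (-17, -20)) = 28.8617
d((-6, 12), (13, -6)) = 26.1725
d((-6, 12), (-17, -20)) = 33.8378
d((13, -6), (-17, -20)) = 33.1059

Closest pair: (-10, 8) and (-6, 12) with distance 5.6569

The closest pair is (-10, 8) and (-6, 12) with Euclidean distance 5.6569. For 6 points, brute-force pairwise comparison is shown above. For large n, the divide-and-conquer algorithm (sort by x, recurse on halves, check the dividing strip) achieves O(n log n).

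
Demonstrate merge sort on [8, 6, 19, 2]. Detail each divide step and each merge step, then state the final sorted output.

Merge sort trace:

Split: [8, 6, 19, 2] -> [8, 6] and [19, 2]
  Split: [8, 6] -> [8] and [6]
  Merge: [8] + [6] -> [6, 8]
  Split: [19, 2] -> [19] and [2]
  Merge: [19] + [2] -> [2, 19]
Merge: [6, 8] + [2, 19] -> [2, 6, 8, 19]

Final sorted array: [2, 6, 8, 19]

The merge sort proceeds by recursively splitting the array and merging sorted halves.
After all merges, the sorted array is [2, 6, 8, 19].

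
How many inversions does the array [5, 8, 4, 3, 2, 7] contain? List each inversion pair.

Finding inversions in [5, 8, 4, 3, 2, 7]:

(0, 2): arr[0]=5 > arr[2]=4
(0, 3): arr[0]=5 > arr[3]=3
(0, 4): arr[0]=5 > arr[4]=2
(1, 2): arr[1]=8 > arr[2]=4
(1, 3): arr[1]=8 > arr[3]=3
(1, 4): arr[1]=8 > arr[4]=2
(1, 5): arr[1]=8 > arr[5]=7
(2, 3): arr[2]=4 > arr[3]=3
(2, 4): arr[2]=4 > arr[4]=2
(3, 4): arr[3]=3 > arr[4]=2

Total inversions: 10

The array has 10 inversion(s): (0,2), (0,3), (0,4), (1,2), (1,3), (1,4), (1,5), (2,3), (2,4), (3,4). Each pair (i,j) satisfies i < j and arr[i] > arr[j].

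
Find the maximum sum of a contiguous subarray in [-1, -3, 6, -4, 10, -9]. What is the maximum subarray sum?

Using Kadane's algorithm on [-1, -3, 6, -4, 10, -9]:

Scanning through the array:
Position 1 (value -3): max_ending_here = -3, max_so_far = -1
Position 2 (value 6): max_ending_here = 6, max_so_far = 6
Position 3 (value -4): max_ending_here = 2, max_so_far = 6
Position 4 (value 10): max_ending_here = 12, max_so_far = 12
Position 5 (value -9): max_ending_here = 3, max_so_far = 12

Maximum subarray: [6, -4, 10]
Maximum sum: 12

The maximum subarray is [6, -4, 10] with sum 12. This subarray runs from index 2 to index 4.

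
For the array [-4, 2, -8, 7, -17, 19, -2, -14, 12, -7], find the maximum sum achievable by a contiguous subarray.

Using Kadane's algorithm on [-4, 2, -8, 7, -17, 19, -2, -14, 12, -7]:

Scanning through the array:
Position 1 (value 2): max_ending_here = 2, max_so_far = 2
Position 2 (value -8): max_ending_here = -6, max_so_far = 2
Position 3 (value 7): max_ending_here = 7, max_so_far = 7
Position 4 (value -17): max_ending_here = -10, max_so_far = 7
Position 5 (value 19): max_ending_here = 19, max_so_far = 19
Position 6 (value -2): max_ending_here = 17, max_so_far = 19
Position 7 (value -14): max_ending_here = 3, max_so_far = 19
Position 8 (value 12): max_ending_here = 15, max_so_far = 19
Position 9 (value -7): max_ending_here = 8, max_so_far = 19

Maximum subarray: [19]
Maximum sum: 19

The maximum subarray is [19] with sum 19. This subarray runs from index 5 to index 5.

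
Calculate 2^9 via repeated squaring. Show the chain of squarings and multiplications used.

Computing 2^9 by squaring (build up from 2^1; each line after the first costs one multiplication):

2^1 = 2
2^2 = (2^1)^2 = 2^2 = 4
2^4 = (2^2)^2 = 4^2 = 16
2^8 = (2^4)^2 = 16^2 = 256
2^9 = 2 * 2^8 = 2 * 256 = 512

Result: 512
Multiplications needed: 4 (4 lines after 2^1)

2^9 = 512. Using exponentiation by squaring, this requires 4 multiplications. The key idea: if the exponent is even, square the half-power; if odd, multiply by the base once.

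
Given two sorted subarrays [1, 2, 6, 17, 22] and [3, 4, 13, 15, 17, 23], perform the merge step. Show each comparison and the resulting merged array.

Merging process:

Compare 1 vs 3: take 1 from left. Merged: [1]
Compare 2 vs 3: take 2 from left. Merged: [1, 2]
Compare 6 vs 3: take 3 from right. Merged: [1, 2, 3]
Compare 6 vs 4: take 4 from right. Merged: [1, 2, 3, 4]
Compare 6 vs 13: take 6 from left. Merged: [1, 2, 3, 4, 6]
Compare 17 vs 13: take 13 from right. Merged: [1, 2, 3, 4, 6, 13]
Compare 17 vs 15: take 15 from right. Merged: [1, 2, 3, 4, 6, 13, 15]
Compare 17 vs 17: take 17 from left. Merged: [1, 2, 3, 4, 6, 13, 15, 17]
Compare 22 vs 17: take 17 from right. Merged: [1, 2, 3, 4, 6, 13, 15, 17, 17]
Compare 22 vs 23: take 22 from left. Merged: [1, 2, 3, 4, 6, 13, 15, 17, 17, 22]
Append remaining from right: [23]. Merged: [1, 2, 3, 4, 6, 13, 15, 17, 17, 22, 23]

Final merged array: [1, 2, 3, 4, 6, 13, 15, 17, 17, 22, 23]
Total comparisons: 10

The merged array is [1, 2, 3, 4, 6, 13, 15, 17, 17, 22, 23], requiring 10 comparisons. The merge step runs in O(n) time where n is the total number of elements.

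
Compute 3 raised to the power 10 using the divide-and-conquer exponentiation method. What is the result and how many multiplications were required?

Computing 3^10 by squaring (build up from 3^1; each line after the first costs one multiplication):

3^1 = 3
3^2 = (3^1)^2 = 3^2 = 9
3^4 = (3^2)^2 = 9^2 = 81
3^5 = 3 * 3^4 = 3 * 81 = 243
3^10 = (3^5)^2 = 243^2 = 59049

Result: 59049
Multiplications needed: 4 (4 lines after 3^1)

3^10 = 59049. Using exponentiation by squaring, this requires 4 multiplications. The key idea: if the exponent is even, square the half-power; if odd, multiply by the base once.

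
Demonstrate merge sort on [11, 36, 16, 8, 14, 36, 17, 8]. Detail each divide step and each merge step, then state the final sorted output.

Merge sort trace:

Split: [11, 36, 16, 8, 14, 36, 17, 8] -> [11, 36, 16, 8] and [14, 36, 17, 8]
  Split: [11, 36, 16, 8] -> [11, 36] and [16, 8]
    Split: [11, 36] -> [11] and [36]
    Merge: [11] + [36] -> [11, 36]
    Split: [16, 8] -> [16] and [8]
    Merge: [16] + [8] -> [8, 16]
  Merge: [11, 36] + [8, 16] -> [8, 11, 16, 36]
  Split: [14, 36, 17, 8] -> [14, 36] and [17, 8]
    Split: [14, 36] -> [14] and [36]
    Merge: [14] + [36] -> [14, 36]
    Split: [17, 8] -> [17] and [8]
    Merge: [17] + [8] -> [8, 17]
  Merge: [14, 36] + [8, 17] -> [8, 14, 17, 36]
Merge: [8, 11, 16, 36] + [8, 14, 17, 36] -> [8, 8, 11, 14, 16, 17, 36, 36]

Final sorted array: [8, 8, 11, 14, 16, 17, 36, 36]

The merge sort proceeds by recursively splitting the array and merging sorted halves.
After all merges, the sorted array is [8, 8, 11, 14, 16, 17, 36, 36].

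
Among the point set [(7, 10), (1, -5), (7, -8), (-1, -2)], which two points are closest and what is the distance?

Computing all pairwise distances among 4 points:

d((7, 10), (1, -5)) = 16.1555
d((7, 10), (7, -8)) = 18.0
d((7, 10), (-1, -2)) = 14.4222
d((1, -5), (7, -8)) = 6.7082
d((1, -5), (-1, -2)) = 3.6056 <-- minimum
d((7, -8), (-1, -2)) = 10.0

Closest pair: (1, -5) and (-1, -2) with distance 3.6056

The closest pair is (1, -5) and (-1, -2) with Euclidean distance 3.6056. For 4 points, brute-force pairwise comparison is shown above. For large n, the divide-and-conquer algorithm (sort by x, recurse on halves, check the dividing strip) achieves O(n log n).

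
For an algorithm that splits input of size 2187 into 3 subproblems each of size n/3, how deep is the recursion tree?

For divide and conquer with division factor 3:

Problem sizes at each level:
Level 0: 2187
Level 1: 729
Level 2: 243
Level 3: 81
Level 4: 27
Level 5: 9
Level 6: 3
Level 7: 1

The root is level 0 and the size-1 base case is level 7 (the tree spans levels 0 through 7, i.e. 8 levels counting the root), so the depth is the number of divisions: log_3(2187) = 7

The recursion tree depth is log_3(2187) = 7. At each level, the problem size is divided by 3, so it takes 7 divisions to reduce to a base case of size 1. The algorithm makes 3 recursive calls at each level.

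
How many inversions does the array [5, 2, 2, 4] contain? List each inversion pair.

Finding inversions in [5, 2, 2, 4]:

(0, 1): arr[0]=5 > arr[1]=2
(0, 2): arr[0]=5 > arr[2]=2
(0, 3): arr[0]=5 > arr[3]=4

Total inversions: 3

The array has 3 inversion(s): (0,1), (0,2), (0,3). Each pair (i,j) satisfies i < j and arr[i] > arr[j].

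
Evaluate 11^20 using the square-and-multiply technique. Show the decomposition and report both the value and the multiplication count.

Computing 11^20 by squaring (build up from 11^1; each line after the first costs one multiplication):

11^1 = 11
11^2 = (11^1)^2 = 11^2 = 121
11^4 = (11^2)^2 = 121^2 = 14641
11^5 = 11 * 11^4 = 11 * 14641 = 161051
11^10 = (11^5)^2 = 161051^2 = 25937424601
11^20 = (11^10)^2 = 25937424601^2 = 672749994932560009201

Result: 672749994932560009201
Multiplications needed: 5 (5 lines after 11^1)

11^20 = 672749994932560009201. Using exponentiation by squaring, this requires 5 multiplications. The key idea: if the exponent is even, square the half-power; if odd, multiply by the base once.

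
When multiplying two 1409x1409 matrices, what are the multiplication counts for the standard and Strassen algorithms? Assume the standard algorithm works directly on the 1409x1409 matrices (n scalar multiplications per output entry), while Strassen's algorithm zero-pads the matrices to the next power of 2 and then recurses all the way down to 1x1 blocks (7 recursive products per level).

Matrix multiplication for 1409x1409 matrices:

Strassen's algorithm requires power-of-2 dimensions. Pad 1409x1409 to 2048x2048 (next power of 2).

Standard algorithm: 1409^3 = 2797260929 multiplications
Strassen's algorithm: 7^(log2(2048)) = 7^11 = 1977326743 multiplications
Savings: 2797260929 - 1977326743 = 819934186 multiplications

Standard: 2797260929 multiplications (1409^3). Strassen: 1977326743 multiplications (7^11, after padding to 2048x2048). Strassen reduces 8 recursive multiplications to 7 at each level.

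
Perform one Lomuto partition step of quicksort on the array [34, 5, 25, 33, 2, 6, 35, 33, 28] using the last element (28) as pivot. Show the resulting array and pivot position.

Lomuto partition with pivot = 28:

Initial array: [34, 5, 25, 33, 2, 6, 35, 33, 28]

arr[0]=34 > 28: no swap
arr[1]=5 <= 28: swap with position 0, array becomes [5, 34, 25, 33, 2, 6, 35, 33, 28]
arr[2]=25 <= 28: swap with position 1, array becomes [5, 25, 34, 33, 2, 6, 35, 33, 28]
arr[3]=33 > 28: no swap
arr[4]=2 <= 28: swap with position 2, array becomes [5, 25, 2, 33, 34, 6, 35, 33, 28]
arr[5]=6 <= 28: swap with position 3, array becomes [5, 25, 2, 6, 34, 33, 35, 33, 28]
arr[6]=35 > 28: no swap
arr[7]=33 > 28: no swap

Place pivot at position 4: [5, 25, 2, 6, 28, 33, 35, 33, 34]
Pivot position: 4

After partitioning with pivot 28, the array becomes [5, 25, 2, 6, 28, 33, 35, 33, 34]. The pivot is placed at index 4. All elements to the left of the pivot are <= 28, and all elements to the right are > 28.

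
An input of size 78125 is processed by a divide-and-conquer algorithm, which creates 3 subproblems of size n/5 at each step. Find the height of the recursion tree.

For divide and conquer with division factor 5:

Problem sizes at each level:
Level 0: 78125
Level 1: 15625
Level 2: 3125
Level 3: 625
Level 4: 125
Level 5: 25
Level 6: 5
Level 7: 1

The root is level 0 and the size-1 base case is level 7 (the tree spans levels 0 through 7, i.e. 8 levels counting the root), so the depth is the number of divisions: log_5(78125) = 7

The recursion tree depth is log_5(78125) = 7. At each level, the problem size is divided by 5, so it takes 7 divisions to reduce to a base case of size 1. The algorithm makes 3 recursive calls at each level.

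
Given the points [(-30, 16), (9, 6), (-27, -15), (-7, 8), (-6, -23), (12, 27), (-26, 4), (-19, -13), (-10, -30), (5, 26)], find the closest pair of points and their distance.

Computing all pairwise distances among 10 points:

d((-30, 16), (9, 6)) = 40.2616
d((-30, 16), (-27, -15)) = 31.1448
d((-30, 16), (-7, 8)) = 24.3516
d((-30, 16), (-6, -23)) = 45.793
d((-30, 16), (12, 27)) = 43.4166
d((-30, 16), (-26, 4)) = 12.6491
d((-30, 16), (-19, -13)) = 31.0161
d((-30, 16), (-10, -30)) = 50.1597
d((-30, 16), (5, 26)) = 36.4005
d((9, 6), (-27, -15)) = 41.6773
d((9, 6), (-7, 8)) = 16.1245
d((9, 6), (-6, -23)) = 32.6497
d((9, 6), (12, 27)) = 21.2132
d((9, 6), (-26, 4)) = 35.0571
d((9, 6), (-19, -13)) = 33.8378
d((9, 6), (-10, -30)) = 40.7063
d((9, 6), (5, 26)) = 20.3961
d((-27, -15), (-7, 8)) = 30.4795
d((-27, -15), (-6, -23)) = 22.4722
d((-27, -15), (12, 27)) = 57.3149
d((-27, -15), (-26, 4)) = 19.0263
d((-27, -15), (-19, -13)) = 8.2462
d((-27, -15), (-10, -30)) = 22.6716
d((-27, -15), (5, 26)) = 52.0096
d((-7, 8), (-6, -23)) = 31.0161
d((-7, 8), (12, 27)) = 26.8701
d((-7, 8), (-26, 4)) = 19.4165
d((-7, 8), (-19, -13)) = 24.1868
d((-7, 8), (-10, -30)) = 38.1182
d((-7, 8), (5, 26)) = 21.6333
d((-6, -23), (12, 27)) = 53.1413
d((-6, -23), (-26, 4)) = 33.6006
d((-6, -23), (-19, -13)) = 16.4012
d((-6, -23), (-10, -30)) = 8.0623
d((-6, -23), (5, 26)) = 50.2195
d((12, 27), (-26, 4)) = 44.4185
d((12, 27), (-19, -13)) = 50.6063
d((12, 27), (-10, -30)) = 61.0983
d((12, 27), (5, 26)) = 7.0711 <-- minimum
d((-26, 4), (-19, -13)) = 18.3848
d((-26, 4), (-10, -30)) = 37.5766
d((-26, 4), (5, 26)) = 38.0132
d((-19, -13), (-10, -30)) = 19.2354
d((-19, -13), (5, 26)) = 45.793
d((-10, -30), (5, 26)) = 57.9741

Closest pair: (12, 27) and (5, 26) with distance 7.0711

The closest pair is (12, 27) and (5, 26) with Euclidean distance 7.0711. For 10 points, brute-force pairwise comparison is shown above. For large n, the divide-and-conquer algorithm (sort by x, recurse on halves, check the dividing strip) achieves O(n log n).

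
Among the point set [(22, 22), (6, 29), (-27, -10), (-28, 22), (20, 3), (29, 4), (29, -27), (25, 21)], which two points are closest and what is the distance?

Computing all pairwise distances among 8 points:

d((22, 22), (6, 29)) = 17.4642
d((22, 22), (-27, -10)) = 58.5235
d((22, 22), (-28, 22)) = 50.0
d((22, 22), (20, 3)) = 19.105
d((22, 22), (29, 4)) = 19.3132
d((22, 22), (29, -27)) = 49.4975
d((22, 22), (25, 21)) = 3.1623 <-- minimum
d((6, 29), (-27, -10)) = 51.0882
d((6, 29), (-28, 22)) = 34.7131
d((6, 29), (20, 3)) = 29.5296
d((6, 29), (29, 4)) = 33.9706
d((6, 29), (29, -27)) = 60.5392
d((6, 29), (25, 21)) = 20.6155
d((-27, -10), (-28, 22)) = 32.0156
d((-27, -10), (20, 3)) = 48.7647
d((-27, -10), (29, 4)) = 57.7235
d((-27, -10), (29, -27)) = 58.5235
d((-27, -10), (25, 21)) = 60.5392
d((-28, 22), (20, 3)) = 51.6236
d((-28, 22), (29, 4)) = 59.7746
d((-28, 22), (29, -27)) = 75.1665
d((-28, 22), (25, 21)) = 53.0094
d((20, 3), (29, 4)) = 9.0554
d((20, 3), (29, -27)) = 31.3209
d((20, 3), (25, 21)) = 18.6815
d((29, 4), (29, -27)) = 31.0
d((29, 4), (25, 21)) = 17.4642
d((29, -27), (25, 21)) = 48.1664

Closest pair: (22, 22) and (25, 21) with distance 3.1623

The closest pair is (22, 22) and (25, 21) with Euclidean distance 3.1623. For 8 points, brute-force pairwise comparison is shown above. For large n, the divide-and-conquer algorithm (sort by x, recurse on halves, check the dividing strip) achieves O(n log n).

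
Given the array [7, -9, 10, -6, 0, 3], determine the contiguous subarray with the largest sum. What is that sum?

Using Kadane's algorithm on [7, -9, 10, -6, 0, 3]:

Scanning through the array:
Position 1 (value -9): max_ending_here = -2, max_so_far = 7
Position 2 (value 10): max_ending_here = 10, max_so_far = 10
Position 3 (value -6): max_ending_here = 4, max_so_far = 10
Position 4 (value 0): max_ending_here = 4, max_so_far = 10
Position 5 (value 3): max_ending_here = 7, max_so_far = 10

Maximum subarray: [10]
Maximum sum: 10

The maximum subarray is [10] with sum 10. This subarray runs from index 2 to index 2.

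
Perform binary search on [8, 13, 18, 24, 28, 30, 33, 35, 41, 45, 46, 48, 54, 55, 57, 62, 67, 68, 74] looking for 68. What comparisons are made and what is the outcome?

Binary search for 68 in [8, 13, 18, 24, 28, 30, 33, 35, 41, 45, 46, 48, 54, 55, 57, 62, 67, 68, 74]:

lo=0, hi=18, mid=9, arr[mid]=45 -> 45 < 68, search right half
lo=10, hi=18, mid=14, arr[mid]=57 -> 57 < 68, search right half
lo=15, hi=18, mid=16, arr[mid]=67 -> 67 < 68, search right half
lo=17, hi=18, mid=17, arr[mid]=68 -> Found target at index 17!

Binary search finds 68 at index 17 after 4 comparisons. The search repeatedly halves the search space by comparing with the middle element.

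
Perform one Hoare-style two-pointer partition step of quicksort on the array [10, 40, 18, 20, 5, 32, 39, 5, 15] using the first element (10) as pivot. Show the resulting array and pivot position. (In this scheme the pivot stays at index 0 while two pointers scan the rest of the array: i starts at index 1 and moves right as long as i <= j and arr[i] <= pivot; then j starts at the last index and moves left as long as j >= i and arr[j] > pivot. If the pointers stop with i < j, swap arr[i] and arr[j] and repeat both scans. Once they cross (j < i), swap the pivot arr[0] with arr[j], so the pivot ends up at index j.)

Hoare-style two-pointer partition with pivot = 10:

Initial array: [10, 40, 18, 20, 5, 32, 39, 5, 15]

Pointers start at i = 1, j = 8.
i stops at index 1 (arr[1]=40 > 10), j stops at index 7 (arr[7]=5 <= 10): swap arr[1] and arr[7], array becomes [10, 5, 18, 20, 5, 32, 39, 40, 15]
i stops at index 2 (arr[2]=18 > 10), j stops at index 4 (arr[4]=5 <= 10): swap arr[2] and arr[4], array becomes [10, 5, 5, 20, 18, 32, 39, 40, 15]
i ends at 3, j ends at 2: the pointers have crossed (j < i), so scanning stops.

Swap pivot arr[0] with arr[2] to place pivot at position 2: [5, 5, 10, 20, 18, 32, 39, 40, 15]
Pivot position: 2

After partitioning with pivot 10, the array becomes [5, 5, 10, 20, 18, 32, 39, 40, 15]. The pivot is placed at index 2. All elements to the left of the pivot are <= 10, and all elements to the right are > 10.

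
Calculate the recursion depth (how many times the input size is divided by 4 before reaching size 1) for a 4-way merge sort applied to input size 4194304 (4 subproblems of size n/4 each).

For divide and conquer with division factor 4:

Problem sizes at each level:
Level 0: 4194304
Level 1: 1048576
Level 2: 262144
Level 3: 65536
Level 4: 16384
Level 5: 4096
Level 6: 1024
Level 7: 256
Level 8: 64
Level 9: 16
Level 10: 4
Level 11: 1

The root is level 0 and the size-1 base case is level 11 (the tree spans levels 0 through 11, i.e. 12 levels counting the root), so the depth is the number of divisions: log_4(4194304) = 11

The recursion tree depth is log_4(4194304) = 11. At each level, the problem size is divided by 4, so it takes 11 divisions to reduce to a base case of size 1. The algorithm makes 4 recursive calls at each level.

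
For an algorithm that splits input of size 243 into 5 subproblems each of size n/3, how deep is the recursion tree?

For divide and conquer with division factor 3:

Problem sizes at each level:
Level 0: 243
Level 1: 81
Level 2: 27
Level 3: 9
Level 4: 3
Level 5: 1

The root is level 0 and the size-1 base case is level 5 (the tree spans levels 0 through 5, i.e. 6 levels counting the root), so the depth is the number of divisions: log_3(243) = 5

The recursion tree depth is log_3(243) = 5. At each level, the problem size is divided by 3, so it takes 5 divisions to reduce to a base case of size 1. The algorithm makes 5 recursive calls at each level.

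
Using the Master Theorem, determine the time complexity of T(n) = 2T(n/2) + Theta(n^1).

Master Theorem for T(n) = 2T(n/2) + O(n^1):

a = 2, b = 2, c = 1
log_b(a) = log_2(2) = 1.0000

Case 2: c = 1 = log_2(2) = 1.0000
T(n) = O(n^1 log n) = O(n log n)

For T(n) = 2T(n/2) + O(n^1): log_2(2) = 1.0000. This is Case 2 of the Master Theorem (c = log_b(a), equal work at all levels), giving O(n log n).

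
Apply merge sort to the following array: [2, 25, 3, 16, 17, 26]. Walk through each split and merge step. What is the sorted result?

Merge sort trace:

Split: [2, 25, 3, 16, 17, 26] -> [2, 25, 3] and [16, 17, 26]
  Split: [2, 25, 3] -> [2] and [25, 3]
    Split: [25, 3] -> [25] and [3]
    Merge: [25] + [3] -> [3, 25]
  Merge: [2] + [3, 25] -> [2, 3, 25]
  Split: [16, 17, 26] -> [16] and [17, 26]
    Split: [17, 26] -> [17] and [26]
    Merge: [17] + [26] -> [17, 26]
  Merge: [16] + [17, 26] -> [16, 17, 26]
Merge: [2, 3, 25] + [16, 17, 26] -> [2, 3, 16, 17, 25, 26]

Final sorted array: [2, 3, 16, 17, 25, 26]

The merge sort proceeds by recursively splitting the array and merging sorted halves.
After all merges, the sorted array is [2, 3, 16, 17, 25, 26].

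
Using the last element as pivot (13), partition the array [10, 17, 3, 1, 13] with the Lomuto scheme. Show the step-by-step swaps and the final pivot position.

Lomuto partition with pivot = 13:

Initial array: [10, 17, 3, 1, 13]

arr[0]=10 <= 13: swap with position 0, array becomes [10, 17, 3, 1, 13]
arr[1]=17 > 13: no swap
arr[2]=3 <= 13: swap with position 1, array becomes [10, 3, 17, 1, 13]
arr[3]=1 <= 13: swap with position 2, array becomes [10, 3, 1, 17, 13]

Place pivot at position 3: [10, 3, 1, 13, 17]
Pivot position: 3

After partitioning with pivot 13, the array becomes [10, 3, 1, 13, 17]. The pivot is placed at index 3. All elements to the left of the pivot are <= 13, and all elements to the right are > 13.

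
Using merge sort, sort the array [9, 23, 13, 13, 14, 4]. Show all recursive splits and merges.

Merge sort trace:

Split: [9, 23, 13, 13, 14, 4] -> [9, 23, 13] and [13, 14, 4]
  Split: [9, 23, 13] -> [9] and [23, 13]
    Split: [23, 13] -> [23] and [13]
    Merge: [23] + [13] -> [13, 23]
  Merge: [9] + [13, 23] -> [9, 13, 23]
  Split: [13, 14, 4] -> [13] and [14, 4]
    Split: [14, 4] -> [14] and [4]
    Merge: [14] + [4] -> [4, 14]
  Merge: [13] + [4, 14] -> [4, 13, 14]
Merge: [9, 13, 23] + [4, 13, 14] -> [4, 9, 13, 13, 14, 23]

Final sorted array: [4, 9, 13, 13, 14, 23]

The merge sort proceeds by recursively splitting the array and merging sorted halves.
After all merges, the sorted array is [4, 9, 13, 13, 14, 23].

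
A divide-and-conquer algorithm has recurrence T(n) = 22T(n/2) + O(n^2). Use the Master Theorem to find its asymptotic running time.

Master Theorem for T(n) = 22T(n/2) + O(n^2):

a = 22, b = 2, c = 2
log_b(a) = log_2(22) = 4.4594

Case 1: c = 2 < log_2(22) = 4.4594
T(n) = O(n^(log_2 22))

For T(n) = 22T(n/2) + O(n^2): log_2(22) = 4.4594. This is Case 1 of the Master Theorem (c < log_b(a), work dominated by leaves), giving O(n^(log_2 22)).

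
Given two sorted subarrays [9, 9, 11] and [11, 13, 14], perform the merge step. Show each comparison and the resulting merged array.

Merging process:

Compare 9 vs 11: take 9 from left. Merged: [9]
Compare 9 vs 11: take 9 from left. Merged: [9, 9]
Compare 11 vs 11: take 11 from left. Merged: [9, 9, 11]
Append remaining from right: [11, 13, 14]. Merged: [9, 9, 11, 11, 13, 14]

Final merged array: [9, 9, 11, 11, 13, 14]
Total comparisons: 3

The merged array is [9, 9, 11, 11, 13, 14], requiring 3 comparisons. The merge step runs in O(n) time where n is the total number of elements.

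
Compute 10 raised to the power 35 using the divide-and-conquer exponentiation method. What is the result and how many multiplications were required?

Computing 10^35 by squaring (build up from 10^1; each line after the first costs one multiplication):

10^1 = 10
10^2 = (10^1)^2 = 10^2 = 100
10^4 = (10^2)^2 = 100^2 = 10000
10^8 = (10^4)^2 = 10000^2 = 100000000
10^16 = (10^8)^2 = 100000000^2 = 10000000000000000
10^17 = 10 * 10^16 = 10 * 10000000000000000 = 100000000000000000
10^34 = (10^17)^2 = 100000000000000000^2 = 10000000000000000000000000000000000
10^35 = 10 * 10^34 = 10 * 10000000000000000000000000000000000 = 100000000000000000000000000000000000

Result: 100000000000000000000000000000000000
Multiplications needed: 7 (7 lines after 10^1)

10^35 = 100000000000000000000000000000000000. Using exponentiation by squaring, this requires 7 multiplications. The key idea: if the exponent is even, square the half-power; if odd, multiply by the base once.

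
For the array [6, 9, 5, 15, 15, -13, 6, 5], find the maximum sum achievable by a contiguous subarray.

Using Kadane's algorithm on [6, 9, 5, 15, 15, -13, 6, 5]:

Scanning through the array:
Position 1 (value 9): max_ending_here = 15, max_so_far = 15
Position 2 (value 5): max_ending_here = 20, max_so_far = 20
Position 3 (value 15): max_ending_here = 35, max_so_far = 35
Position 4 (value 15): max_ending_here = 50, max_so_far = 50
Position 5 (value -13): max_ending_here = 37, max_so_far = 50
Position 6 (value 6): max_ending_here = 43, max_so_far = 50
Position 7 (value 5): max_ending_here = 48, max_so_far = 50

Maximum subarray: [6, 9, 5, 15, 15]
Maximum sum: 50

The maximum subarray is [6, 9, 5, 15, 15] with sum 50. This subarray runs from index 0 to index 4.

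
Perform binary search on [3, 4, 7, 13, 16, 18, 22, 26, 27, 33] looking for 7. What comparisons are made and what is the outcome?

Binary search for 7 in [3, 4, 7, 13, 16, 18, 22, 26, 27, 33]:

lo=0, hi=9, mid=4, arr[mid]=16 -> 16 > 7, search left half
lo=0, hi=3, mid=1, arr[mid]=4 -> 4 < 7, search right half
lo=2, hi=3, mid=2, arr[mid]=7 -> Found target at index 2!

Binary search finds 7 at index 2 after 3 comparisons. The search repeatedly halves the search space by comparing with the middle element.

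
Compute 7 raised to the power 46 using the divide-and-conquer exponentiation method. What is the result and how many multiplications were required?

Computing 7^46 by squaring (build up from 7^1; each line after the first costs one multiplication):

7^1 = 7
7^2 = (7^1)^2 = 7^2 = 49
7^4 = (7^2)^2 = 49^2 = 2401
7^5 = 7 * 7^4 = 7 * 2401 = 16807
7^10 = (7^5)^2 = 16807^2 = 282475249
7^11 = 7 * 7^10 = 7 * 282475249 = 1977326743
7^22 = (7^11)^2 = 1977326743^2 = 3909821048582988049
7^23 = 7 * 7^22 = 7 * 3909821048582988049 = 27368747340080916343
7^46 = (7^23)^2 = 27368747340080916343^2 = 749048330965186233494494102694564493649

Result: 749048330965186233494494102694564493649
Multiplications needed: 8 (8 lines after 7^1)

7^46 = 749048330965186233494494102694564493649. Using exponentiation by squaring, this requires 8 multiplications. The key idea: if the exponent is even, square the half-power; if odd, multiply by the base once.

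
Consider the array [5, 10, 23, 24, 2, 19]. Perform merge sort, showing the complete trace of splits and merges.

Merge sort trace:

Split: [5, 10, 23, 24, 2, 19] -> [5, 10, 23] and [24, 2, 19]
  Split: [5, 10, 23] -> [5] and [10, 23]
    Split: [10, 23] -> [10] and [23]
    Merge: [10] + [23] -> [10, 23]
  Merge: [5] + [10, 23] -> [5, 10, 23]
  Split: [24, 2, 19] -> [24] and [2, 19]
    Split: [2, 19] -> [2] and [19]
    Merge: [2] + [19] -> [2, 19]
  Merge: [24] + [2, 19] -> [2, 19, 24]
Merge: [5, 10, 23] + [2, 19, 24] -> [2, 5, 10, 19, 23, 24]

Final sorted array: [2, 5, 10, 19, 23, 24]

The merge sort proceeds by recursively splitting the array and merging sorted halves.
After all merges, the sorted array is [2, 5, 10, 19, 23, 24].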